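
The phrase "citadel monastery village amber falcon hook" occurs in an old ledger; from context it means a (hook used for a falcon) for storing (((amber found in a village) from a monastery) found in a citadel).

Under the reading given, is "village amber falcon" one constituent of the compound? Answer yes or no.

The top-level split is [citadel monastery village amber] [falcon hook]; the full structure is [[citadel [monastery [village amber]]] [falcon hook]].
"village amber falcon" straddles a constituent boundary, so it is not a single unit.

no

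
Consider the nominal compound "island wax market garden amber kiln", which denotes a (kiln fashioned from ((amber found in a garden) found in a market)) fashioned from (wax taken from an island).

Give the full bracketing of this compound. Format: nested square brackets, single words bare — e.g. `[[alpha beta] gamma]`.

[[island wax] [[market [garden amber]] kiln]]

The outermost head in the paraphrase is "kiln" (specifically "market garden amber kiln"), modified by "island wax".
Within "island wax", the head is "wax" and the modifier is "island".
Within "market garden amber kiln", the head is "kiln" and the modifier is "market garden amber".
Within "market garden amber", the head is "amber" (specifically "garden amber") and the modifier is "market".
Within "garden amber", the head is "amber" and the modifier is "garden".
Assembled: [[island wax] [[market [garden amber]] kiln]].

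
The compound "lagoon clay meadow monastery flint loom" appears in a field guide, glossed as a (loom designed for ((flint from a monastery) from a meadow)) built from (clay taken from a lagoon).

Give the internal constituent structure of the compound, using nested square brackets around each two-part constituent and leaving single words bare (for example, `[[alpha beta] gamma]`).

At the top level: head "loom" (specifically "meadow monastery flint loom"); modifier "lagoon clay".
Within "lagoon clay", the head is "clay" and the modifier is "lagoon".
Within "meadow monastery flint loom", the head is "loom" and the modifier is "meadow monastery flint".
Within "meadow monastery flint", the head is "flint" (specifically "monastery flint") and the modifier is "meadow".
Within "monastery flint", the head is "flint" and the modifier is "monastery".
Assembled: [[lagoon clay] [[meadow [monastery flint]] loom]].

[[lagoon clay] [[meadow [monastery flint]] loom]]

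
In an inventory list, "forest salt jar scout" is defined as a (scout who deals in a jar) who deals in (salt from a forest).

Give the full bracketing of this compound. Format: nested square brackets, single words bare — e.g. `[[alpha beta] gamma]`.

The outermost head in the paraphrase is "scout" (specifically "jar scout"), modified by "forest salt".
"forest salt" → head "salt", modifier "forest".
"jar scout" → head "scout", modifier "jar".
Assembled: [[forest salt] [jar scout]].

[[forest salt] [jar scout]]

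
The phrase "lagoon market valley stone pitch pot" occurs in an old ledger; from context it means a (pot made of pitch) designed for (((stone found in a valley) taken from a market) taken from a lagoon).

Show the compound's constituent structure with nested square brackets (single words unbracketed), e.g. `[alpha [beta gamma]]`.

Whole compound: head "pot" (specifically "pitch pot"), modifier "lagoon market valley stone".
Within "lagoon market valley stone", the head is "stone" (specifically "market valley stone") and the modifier is "lagoon".
Within "market valley stone", the head is "stone" (specifically "valley stone") and the modifier is "market".
Within "valley stone", the head is "stone" and the modifier is "valley".
Within "pitch pot", the head is "pot" and the modifier is "pitch".
Assembled: [[lagoon [market [valley stone]]] [pitch pot]].

[[lagoon [market [valley stone]]] [pitch pot]]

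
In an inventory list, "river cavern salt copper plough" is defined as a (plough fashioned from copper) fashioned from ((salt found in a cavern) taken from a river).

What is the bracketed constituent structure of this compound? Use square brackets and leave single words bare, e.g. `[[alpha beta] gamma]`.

Whole compound: head "plough" (specifically "copper plough"), modifier "river cavern salt".
"river cavern salt" → head "salt" (specifically "cavern salt"), modifier "river".
"cavern salt" → head "salt", modifier "cavern".
"copper plough" → head "plough", modifier "copper".
Putting it together: [[river [cavern salt]] [copper plough]].

[[river [cavern salt]] [copper plough]]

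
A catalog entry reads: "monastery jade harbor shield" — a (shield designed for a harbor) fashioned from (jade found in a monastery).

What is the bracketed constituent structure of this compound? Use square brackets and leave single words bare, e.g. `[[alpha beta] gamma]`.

Overall it is a kind of shield (specifically "harbor shield"); the modifier is "monastery jade".
Inside "monastery jade": head "jade", modifier "monastery".
Inside "harbor shield": head "shield", modifier "harbor".
So the structure is [[monastery jade] [harbor shield]].

[[monastery jade] [harbor shield]]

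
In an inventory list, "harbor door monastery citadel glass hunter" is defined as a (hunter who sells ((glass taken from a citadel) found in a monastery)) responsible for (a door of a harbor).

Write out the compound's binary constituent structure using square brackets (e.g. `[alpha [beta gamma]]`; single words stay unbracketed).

[[harbor door] [[monastery [citadel glass]] hunter]]

Overall it is a kind of hunter (specifically "monastery citadel glass hunter"); the modifier is "harbor door".
Within "harbor door", the head is "door" and the modifier is "harbor".
Within "monastery citadel glass hunter", the head is "hunter" and the modifier is "monastery citadel glass".
Within "monastery citadel glass", the head is "glass" (specifically "citadel glass") and the modifier is "monastery".
Within "citadel glass", the head is "glass" and the modifier is "citadel".
So the structure is [[harbor door] [[monastery [citadel glass]] hunter]].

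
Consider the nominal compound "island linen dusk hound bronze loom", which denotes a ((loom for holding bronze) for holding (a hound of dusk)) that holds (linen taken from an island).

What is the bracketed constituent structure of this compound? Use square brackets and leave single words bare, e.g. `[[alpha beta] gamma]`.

[[island linen] [[dusk hound] [bronze loom]]]

At the top level: head "loom" (specifically "dusk hound bronze loom"); modifier "island linen".
"island linen" → head "linen", modifier "island".
"dusk hound bronze loom" → head "loom" (specifically "bronze loom"), modifier "dusk hound".
"dusk hound" → head "hound", modifier "dusk".
"bronze loom" → head "loom", modifier "bronze".
Assembled: [[island linen] [[dusk hound] [bronze loom]]].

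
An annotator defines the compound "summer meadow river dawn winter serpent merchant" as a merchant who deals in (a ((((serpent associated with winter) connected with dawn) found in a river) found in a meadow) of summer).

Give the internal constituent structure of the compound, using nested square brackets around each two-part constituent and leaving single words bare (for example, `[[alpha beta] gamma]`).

The outermost head in the paraphrase is "merchant", modified by "summer meadow river dawn winter serpent".
Inside "summer meadow river dawn winter serpent": head "serpent" (specifically "meadow river dawn winter serpent"), modifier "summer".
Inside "meadow river dawn winter serpent": head "serpent" (specifically "river dawn winter serpent"), modifier "meadow".
Inside "river dawn winter serpent": head "serpent" (specifically "dawn winter serpent"), modifier "river".
Inside "dawn winter serpent": head "serpent" (specifically "winter serpent"), modifier "dawn".
Inside "winter serpent": head "serpent", modifier "winter".
Putting it together: [[summer [meadow [river [dawn [winter serpent]]]]] merchant].

[[summer [meadow [river [dawn [winter serpent]]]]] merchant]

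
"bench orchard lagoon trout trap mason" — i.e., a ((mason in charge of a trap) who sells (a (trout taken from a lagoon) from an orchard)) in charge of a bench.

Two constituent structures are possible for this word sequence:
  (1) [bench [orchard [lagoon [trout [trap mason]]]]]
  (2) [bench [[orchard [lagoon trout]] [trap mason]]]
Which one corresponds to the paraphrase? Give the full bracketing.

[bench [[orchard [lagoon trout]] [trap mason]]]

The paraphrase's head is the "mason" part ("orchard lagoon trout trap mason"); its modifier is "bench".
That top-level split, carried through the inner groups, gives [bench [[orchard [lagoon trout]] [trap mason]]].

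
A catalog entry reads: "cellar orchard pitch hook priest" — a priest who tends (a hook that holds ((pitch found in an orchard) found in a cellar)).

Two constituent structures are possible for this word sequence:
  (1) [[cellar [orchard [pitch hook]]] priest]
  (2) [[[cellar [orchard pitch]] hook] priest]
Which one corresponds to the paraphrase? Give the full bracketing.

The paraphrase's head is the "priest" part ("priest"); its modifier is "cellar orchard pitch hook".
That top-level split, carried through the inner groups, gives [[[cellar [orchard pitch]] hook] priest].

[[[cellar [orchard pitch]] hook] priest]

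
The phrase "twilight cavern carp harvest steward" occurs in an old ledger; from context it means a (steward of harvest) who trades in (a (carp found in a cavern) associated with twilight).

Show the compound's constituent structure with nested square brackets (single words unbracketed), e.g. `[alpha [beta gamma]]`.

Overall it is a kind of steward (specifically "harvest steward"); the modifier is "twilight cavern carp".
Within "twilight cavern carp", the head is "carp" (specifically "cavern carp") and the modifier is "twilight".
Within "cavern carp", the head is "carp" and the modifier is "cavern".
Within "harvest steward", the head is "steward" and the modifier is "harvest".
Putting it together: [[twilight [cavern carp]] [harvest steward]].

[[twilight [cavern carp]] [harvest steward]]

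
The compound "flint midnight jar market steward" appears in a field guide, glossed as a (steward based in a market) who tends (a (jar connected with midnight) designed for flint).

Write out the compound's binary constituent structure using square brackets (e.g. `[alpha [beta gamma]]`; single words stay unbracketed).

[[flint [midnight jar]] [market steward]]

The outermost head in the paraphrase is "steward" (specifically "market steward"), modified by "flint midnight jar".
Within "flint midnight jar", the head is "jar" (specifically "midnight jar") and the modifier is "flint".
Within "midnight jar", the head is "jar" and the modifier is "midnight".
Within "market steward", the head is "steward" and the modifier is "market".
Assembled: [[flint [midnight jar]] [market steward]].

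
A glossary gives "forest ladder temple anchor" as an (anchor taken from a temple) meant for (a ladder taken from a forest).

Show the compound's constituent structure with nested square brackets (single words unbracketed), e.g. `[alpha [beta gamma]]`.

At the top level: head "anchor" (specifically "temple anchor"); modifier "forest ladder".
Within "forest ladder", the head is "ladder" and the modifier is "forest".
Within "temple anchor", the head is "anchor" and the modifier is "temple".
Assembled: [[forest ladder] [temple anchor]].

[[forest ladder] [temple anchor]]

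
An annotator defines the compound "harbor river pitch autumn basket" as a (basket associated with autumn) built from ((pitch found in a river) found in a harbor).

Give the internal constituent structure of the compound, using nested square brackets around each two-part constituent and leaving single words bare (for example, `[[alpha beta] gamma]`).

The outermost head in the paraphrase is "basket" (specifically "autumn basket"), modified by "harbor river pitch".
"harbor river pitch" → head "pitch" (specifically "river pitch"), modifier "harbor".
"river pitch" → head "pitch", modifier "river".
"autumn basket" → head "basket", modifier "autumn".
Assembled: [[harbor [river pitch]] [autumn basket]].

[[harbor [river pitch]] [autumn basket]]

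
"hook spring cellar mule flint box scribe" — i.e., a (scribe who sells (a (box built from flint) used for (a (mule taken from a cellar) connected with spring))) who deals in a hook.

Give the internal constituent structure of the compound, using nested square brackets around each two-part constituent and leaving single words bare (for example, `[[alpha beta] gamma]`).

[hook [[[spring [cellar mule]] [flint box]] scribe]]

Overall it is a kind of scribe (specifically "spring cellar mule flint box scribe"); the modifier is "hook".
Inside "spring cellar mule flint box scribe": head "scribe", modifier "spring cellar mule flint box".
Inside "spring cellar mule flint box": head "box" (specifically "flint box"), modifier "spring cellar mule".
Inside "spring cellar mule": head "mule" (specifically "cellar mule"), modifier "spring".
Inside "cellar mule": head "mule", modifier "cellar".
Inside "flint box": head "box", modifier "flint".
Assembled: [hook [[[spring [cellar mule]] [flint box]] scribe]].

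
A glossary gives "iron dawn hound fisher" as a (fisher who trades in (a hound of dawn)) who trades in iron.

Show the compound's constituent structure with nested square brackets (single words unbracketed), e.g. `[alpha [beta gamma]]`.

Whole compound: head "fisher" (specifically "dawn hound fisher"), modifier "iron".
Within "dawn hound fisher", the head is "fisher" and the modifier is "dawn hound".
Within "dawn hound", the head is "hound" and the modifier is "dawn".
Putting it together: [iron [[dawn hound] fisher]].

[iron [[dawn hound] fisher]]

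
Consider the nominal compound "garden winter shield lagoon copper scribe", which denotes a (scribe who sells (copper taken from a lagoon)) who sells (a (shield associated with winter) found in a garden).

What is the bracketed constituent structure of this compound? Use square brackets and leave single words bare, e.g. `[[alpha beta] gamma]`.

[[garden [winter shield]] [[lagoon copper] scribe]]

Overall it is a kind of scribe (specifically "lagoon copper scribe"); the modifier is "garden winter shield".
"garden winter shield" → head "shield" (specifically "winter shield"), modifier "garden".
"winter shield" → head "shield", modifier "winter".
"lagoon copper scribe" → head "scribe", modifier "lagoon copper".
"lagoon copper" → head "copper", modifier "lagoon".
So the structure is [[garden [winter shield]] [[lagoon copper] scribe]].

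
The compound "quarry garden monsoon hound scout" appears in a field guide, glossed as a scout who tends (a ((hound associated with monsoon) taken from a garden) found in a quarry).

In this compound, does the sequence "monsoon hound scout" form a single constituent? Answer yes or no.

The top-level split is [quarry garden monsoon hound] [scout]; the full structure is [[quarry [garden [monsoon hound]]] scout].
"monsoon hound scout" straddles a constituent boundary, so it is not a single unit.

no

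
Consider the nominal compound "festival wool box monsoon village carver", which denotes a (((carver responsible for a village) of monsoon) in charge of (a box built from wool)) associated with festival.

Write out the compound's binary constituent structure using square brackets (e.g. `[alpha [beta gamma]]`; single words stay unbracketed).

The outermost head in the paraphrase is "carver" (specifically "wool box monsoon village carver"), modified by "festival".
Within "wool box monsoon village carver", the head is "carver" (specifically "monsoon village carver") and the modifier is "wool box".
Within "wool box", the head is "box" and the modifier is "wool".
Within "monsoon village carver", the head is "carver" (specifically "village carver") and the modifier is "monsoon".
Within "village carver", the head is "carver" and the modifier is "village".
So the structure is [festival [[wool box] [monsoon [village carver]]]].

[festival [[wool box] [monsoon [village carver]]]]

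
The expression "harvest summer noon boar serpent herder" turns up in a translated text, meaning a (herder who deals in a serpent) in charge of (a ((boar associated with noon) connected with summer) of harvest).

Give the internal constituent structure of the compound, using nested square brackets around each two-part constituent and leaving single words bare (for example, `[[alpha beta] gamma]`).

At the top level: head "herder" (specifically "serpent herder"); modifier "harvest summer noon boar".
Inside "harvest summer noon boar": head "boar" (specifically "summer noon boar"), modifier "harvest".
Inside "summer noon boar": head "boar" (specifically "noon boar"), modifier "summer".
Inside "noon boar": head "boar", modifier "noon".
Inside "serpent herder": head "herder", modifier "serpent".
Assembled: [[harvest [summer [noon boar]]] [serpent herder]].

[[harvest [summer [noon boar]]] [serpent herder]]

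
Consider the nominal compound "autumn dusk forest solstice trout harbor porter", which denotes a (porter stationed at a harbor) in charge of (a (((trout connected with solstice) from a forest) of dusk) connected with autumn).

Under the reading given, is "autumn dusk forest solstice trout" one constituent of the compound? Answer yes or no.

yes

The paraphrase groups the words so that "autumn dusk forest solstice trout" is one unit: it corresponds to a single parenthesized sub-phrase.
The full structure is [[autumn [dusk [forest [solstice trout]]]] [harbor porter]], in which [autumn dusk forest solstice trout] is a constituent.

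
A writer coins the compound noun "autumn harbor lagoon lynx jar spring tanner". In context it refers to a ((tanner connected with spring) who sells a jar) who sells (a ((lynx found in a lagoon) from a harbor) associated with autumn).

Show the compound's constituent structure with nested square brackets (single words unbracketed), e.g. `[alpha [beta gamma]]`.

[[autumn [harbor [lagoon lynx]]] [jar [spring tanner]]]

At the top level: head "tanner" (specifically "jar spring tanner"); modifier "autumn harbor lagoon lynx".
Within "autumn harbor lagoon lynx", the head is "lynx" (specifically "harbor lagoon lynx") and the modifier is "autumn".
Within "harbor lagoon lynx", the head is "lynx" (specifically "lagoon lynx") and the modifier is "harbor".
Within "lagoon lynx", the head is "lynx" and the modifier is "lagoon".
Within "jar spring tanner", the head is "tanner" (specifically "spring tanner") and the modifier is "jar".
Within "spring tanner", the head is "tanner" and the modifier is "spring".
Putting it together: [[autumn [harbor [lagoon lynx]]] [jar [spring tanner]]].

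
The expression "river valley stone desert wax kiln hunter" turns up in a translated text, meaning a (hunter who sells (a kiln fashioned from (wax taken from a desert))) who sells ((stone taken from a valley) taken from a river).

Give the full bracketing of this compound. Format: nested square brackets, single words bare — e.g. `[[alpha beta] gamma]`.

[[river [valley stone]] [[[desert wax] kiln] hunter]]

Whole compound: head "hunter" (specifically "desert wax kiln hunter"), modifier "river valley stone".
Within "river valley stone", the head is "stone" (specifically "valley stone") and the modifier is "river".
Within "valley stone", the head is "stone" and the modifier is "valley".
Within "desert wax kiln hunter", the head is "hunter" and the modifier is "desert wax kiln".
Within "desert wax kiln", the head is "kiln" and the modifier is "desert wax".
Within "desert wax", the head is "wax" and the modifier is "desert".
Putting it together: [[river [valley stone]] [[[desert wax] kiln] hunter]].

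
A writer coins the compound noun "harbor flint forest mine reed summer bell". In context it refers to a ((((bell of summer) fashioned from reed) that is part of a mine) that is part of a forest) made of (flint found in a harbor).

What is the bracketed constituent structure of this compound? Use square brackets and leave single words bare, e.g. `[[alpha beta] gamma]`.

[[harbor flint] [forest [mine [reed [summer bell]]]]]

Whole compound: head "bell" (specifically "forest mine reed summer bell"), modifier "harbor flint".
"harbor flint" → head "flint", modifier "harbor".
"forest mine reed summer bell" → head "bell" (specifically "mine reed summer bell"), modifier "forest".
"mine reed summer bell" → head "bell" (specifically "reed summer bell"), modifier "mine".
"reed summer bell" → head "bell" (specifically "summer bell"), modifier "reed".
"summer bell" → head "bell", modifier "summer".
So the structure is [[harbor flint] [forest [mine [reed [summer bell]]]]].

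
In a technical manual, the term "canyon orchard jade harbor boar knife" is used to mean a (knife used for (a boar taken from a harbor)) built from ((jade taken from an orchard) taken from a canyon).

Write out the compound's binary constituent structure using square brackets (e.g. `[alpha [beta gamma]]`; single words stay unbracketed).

[[canyon [orchard jade]] [[harbor boar] knife]]

The outermost head in the paraphrase is "knife" (specifically "harbor boar knife"), modified by "canyon orchard jade".
Inside "canyon orchard jade": head "jade" (specifically "orchard jade"), modifier "canyon".
Inside "orchard jade": head "jade", modifier "orchard".
Inside "harbor boar knife": head "knife", modifier "harbor boar".
Inside "harbor boar": head "boar", modifier "harbor".
So the structure is [[canyon [orchard jade]] [[harbor boar] knife]].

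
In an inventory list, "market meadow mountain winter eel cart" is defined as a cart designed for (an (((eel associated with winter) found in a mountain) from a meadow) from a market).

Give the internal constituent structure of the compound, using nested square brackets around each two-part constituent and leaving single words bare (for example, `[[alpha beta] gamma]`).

The outermost head in the paraphrase is "cart", modified by "market meadow mountain winter eel".
"market meadow mountain winter eel" → head "eel" (specifically "meadow mountain winter eel"), modifier "market".
"meadow mountain winter eel" → head "eel" (specifically "mountain winter eel"), modifier "meadow".
"mountain winter eel" → head "eel" (specifically "winter eel"), modifier "mountain".
"winter eel" → head "eel", modifier "winter".
Assembled: [[market [meadow [mountain [winter eel]]]] cart].

[[market [meadow [mountain [winter eel]]]] cart]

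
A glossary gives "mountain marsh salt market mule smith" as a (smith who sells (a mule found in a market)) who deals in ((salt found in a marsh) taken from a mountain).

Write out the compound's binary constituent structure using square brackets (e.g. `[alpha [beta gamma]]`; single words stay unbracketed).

Overall it is a kind of smith (specifically "market mule smith"); the modifier is "mountain marsh salt".
Within "mountain marsh salt", the head is "salt" (specifically "marsh salt") and the modifier is "mountain".
Within "marsh salt", the head is "salt" and the modifier is "marsh".
Within "market mule smith", the head is "smith" and the modifier is "market mule".
Within "market mule", the head is "mule" and the modifier is "market".
Assembled: [[mountain [marsh salt]] [[market mule] smith]].

[[mountain [marsh salt]] [[market mule] smith]]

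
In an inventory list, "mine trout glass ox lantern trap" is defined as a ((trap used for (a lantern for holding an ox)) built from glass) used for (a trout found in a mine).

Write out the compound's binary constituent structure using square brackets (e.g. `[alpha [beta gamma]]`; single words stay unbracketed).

[[mine trout] [glass [[ox lantern] trap]]]

Whole compound: head "trap" (specifically "glass ox lantern trap"), modifier "mine trout".
"mine trout" → head "trout", modifier "mine".
"glass ox lantern trap" → head "trap" (specifically "ox lantern trap"), modifier "glass".
"ox lantern trap" → head "trap", modifier "ox lantern".
"ox lantern" → head "lantern", modifier "ox".
Putting it together: [[mine trout] [glass [[ox lantern] trap]]].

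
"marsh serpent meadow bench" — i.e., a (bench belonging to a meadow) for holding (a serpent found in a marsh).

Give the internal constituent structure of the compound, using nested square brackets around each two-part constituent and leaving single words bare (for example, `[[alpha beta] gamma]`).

[[marsh serpent] [meadow bench]]

Overall it is a kind of bench (specifically "meadow bench"); the modifier is "marsh serpent".
"marsh serpent" → head "serpent", modifier "marsh".
"meadow bench" → head "bench", modifier "meadow".
So the structure is [[marsh serpent] [meadow bench]].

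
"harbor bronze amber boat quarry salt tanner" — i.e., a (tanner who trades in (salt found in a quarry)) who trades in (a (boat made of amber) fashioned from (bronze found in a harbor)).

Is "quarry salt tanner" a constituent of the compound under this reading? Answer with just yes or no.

yes

The paraphrase groups the words so that "quarry salt tanner" is one unit: it corresponds to a single parenthesized sub-phrase.
The full structure is [[[harbor bronze] [amber boat]] [[quarry salt] tanner]], in which [quarry salt tanner] is a constituent.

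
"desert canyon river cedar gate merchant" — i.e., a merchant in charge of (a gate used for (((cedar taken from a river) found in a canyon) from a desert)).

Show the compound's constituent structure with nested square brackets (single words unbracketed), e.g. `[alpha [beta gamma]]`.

At the top level: head "merchant"; modifier "desert canyon river cedar gate".
Inside "desert canyon river cedar gate": head "gate", modifier "desert canyon river cedar".
Inside "desert canyon river cedar": head "cedar" (specifically "canyon river cedar"), modifier "desert".
Inside "canyon river cedar": head "cedar" (specifically "river cedar"), modifier "canyon".
Inside "river cedar": head "cedar", modifier "river".
So the structure is [[[desert [canyon [river cedar]]] gate] merchant].

[[[desert [canyon [river cedar]]] gate] merchant]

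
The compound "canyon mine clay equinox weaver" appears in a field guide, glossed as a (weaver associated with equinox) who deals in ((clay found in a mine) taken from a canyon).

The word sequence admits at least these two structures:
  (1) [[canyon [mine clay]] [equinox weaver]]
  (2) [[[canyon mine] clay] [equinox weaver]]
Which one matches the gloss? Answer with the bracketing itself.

[[canyon [mine clay]] [equinox weaver]]

The paraphrase's head is the "weaver" part ("equinox weaver"); its modifier is "canyon mine clay".
That top-level split, carried through the inner groups, gives [[canyon [mine clay]] [equinox weaver]].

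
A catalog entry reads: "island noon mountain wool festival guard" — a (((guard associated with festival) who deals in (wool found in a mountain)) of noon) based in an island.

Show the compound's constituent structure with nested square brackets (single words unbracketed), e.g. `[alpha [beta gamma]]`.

At the top level: head "guard" (specifically "noon mountain wool festival guard"); modifier "island".
Inside "noon mountain wool festival guard": head "guard" (specifically "mountain wool festival guard"), modifier "noon".
Inside "mountain wool festival guard": head "guard" (specifically "festival guard"), modifier "mountain wool".
Inside "mountain wool": head "wool", modifier "mountain".
Inside "festival guard": head "guard", modifier "festival".
Putting it together: [island [noon [[mountain wool] [festival guard]]]].

[island [noon [[mountain wool] [festival guard]]]]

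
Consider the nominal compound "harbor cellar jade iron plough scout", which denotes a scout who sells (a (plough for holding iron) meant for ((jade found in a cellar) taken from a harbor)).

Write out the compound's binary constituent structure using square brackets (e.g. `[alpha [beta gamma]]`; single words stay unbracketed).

[[[harbor [cellar jade]] [iron plough]] scout]

Overall it is a kind of scout; the modifier is "harbor cellar jade iron plough".
Within "harbor cellar jade iron plough", the head is "plough" (specifically "iron plough") and the modifier is "harbor cellar jade".
Within "harbor cellar jade", the head is "jade" (specifically "cellar jade") and the modifier is "harbor".
Within "cellar jade", the head is "jade" and the modifier is "cellar".
Within "iron plough", the head is "plough" and the modifier is "iron".
Putting it together: [[[harbor [cellar jade]] [iron plough]] scout].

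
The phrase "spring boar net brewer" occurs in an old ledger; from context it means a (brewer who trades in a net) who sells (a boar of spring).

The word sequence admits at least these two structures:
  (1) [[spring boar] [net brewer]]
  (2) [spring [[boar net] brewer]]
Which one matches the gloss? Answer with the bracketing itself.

The paraphrase's head is the "brewer" part ("net brewer"); its modifier is "spring boar".
That top-level split, carried through the inner groups, gives [[spring boar] [net brewer]].

[[spring boar] [net brewer]]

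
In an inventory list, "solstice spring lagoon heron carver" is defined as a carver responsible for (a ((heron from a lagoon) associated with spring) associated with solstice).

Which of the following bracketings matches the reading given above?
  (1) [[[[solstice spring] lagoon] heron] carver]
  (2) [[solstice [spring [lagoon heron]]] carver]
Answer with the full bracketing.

[[solstice [spring [lagoon heron]]] carver]

The paraphrase's head is the "carver" part ("carver"); its modifier is "solstice spring lagoon heron".
That top-level split, carried through the inner groups, gives [[solstice [spring [lagoon heron]]] carver].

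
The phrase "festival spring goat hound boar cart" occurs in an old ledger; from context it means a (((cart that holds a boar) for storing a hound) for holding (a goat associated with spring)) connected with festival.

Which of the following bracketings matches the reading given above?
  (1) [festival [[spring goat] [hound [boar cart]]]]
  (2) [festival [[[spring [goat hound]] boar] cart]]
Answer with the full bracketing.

The paraphrase's head is the "cart" part ("spring goat hound boar cart"); its modifier is "festival".
That top-level split, carried through the inner groups, gives [festival [[spring goat] [hound [boar cart]]]].

[festival [[spring goat] [hound [boar cart]]]]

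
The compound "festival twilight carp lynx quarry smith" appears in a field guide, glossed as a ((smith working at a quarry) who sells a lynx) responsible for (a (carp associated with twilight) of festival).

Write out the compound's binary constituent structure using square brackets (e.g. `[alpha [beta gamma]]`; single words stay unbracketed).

Overall it is a kind of smith (specifically "lynx quarry smith"); the modifier is "festival twilight carp".
Inside "festival twilight carp": head "carp" (specifically "twilight carp"), modifier "festival".
Inside "twilight carp": head "carp", modifier "twilight".
Inside "lynx quarry smith": head "smith" (specifically "quarry smith"), modifier "lynx".
Inside "quarry smith": head "smith", modifier "quarry".
So the structure is [[festival [twilight carp]] [lynx [quarry smith]]].

[[festival [twilight carp]] [lynx [quarry smith]]]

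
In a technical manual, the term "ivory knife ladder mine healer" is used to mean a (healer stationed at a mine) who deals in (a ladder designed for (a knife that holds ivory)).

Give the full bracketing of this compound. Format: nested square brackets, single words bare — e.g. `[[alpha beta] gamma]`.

[[[ivory knife] ladder] [mine healer]]

The outermost head in the paraphrase is "healer" (specifically "mine healer"), modified by "ivory knife ladder".
"ivory knife ladder" → head "ladder", modifier "ivory knife".
"ivory knife" → head "knife", modifier "ivory".
"mine healer" → head "healer", modifier "mine".
Assembled: [[[ivory knife] ladder] [mine healer]].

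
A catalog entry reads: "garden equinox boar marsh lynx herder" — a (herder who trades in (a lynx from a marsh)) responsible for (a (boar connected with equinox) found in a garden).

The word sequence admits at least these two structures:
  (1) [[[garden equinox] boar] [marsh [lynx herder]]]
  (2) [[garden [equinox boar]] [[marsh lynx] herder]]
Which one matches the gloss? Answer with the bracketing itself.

The paraphrase's head is the "herder" part ("marsh lynx herder"); its modifier is "garden equinox boar".
That top-level split, carried through the inner groups, gives [[garden [equinox boar]] [[marsh lynx] herder]].

[[garden [equinox boar]] [[marsh lynx] herder]]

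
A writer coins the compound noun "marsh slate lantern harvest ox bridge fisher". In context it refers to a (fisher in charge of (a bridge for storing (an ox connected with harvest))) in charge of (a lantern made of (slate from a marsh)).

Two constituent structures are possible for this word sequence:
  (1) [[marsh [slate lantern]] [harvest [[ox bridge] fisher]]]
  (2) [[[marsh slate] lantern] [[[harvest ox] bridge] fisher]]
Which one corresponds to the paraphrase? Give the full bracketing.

The paraphrase's head is the "fisher" part ("harvest ox bridge fisher"); its modifier is "marsh slate lantern".
That top-level split, carried through the inner groups, gives [[[marsh slate] lantern] [[[harvest ox] bridge] fisher]].

[[[marsh slate] lantern] [[[harvest ox] bridge] fisher]]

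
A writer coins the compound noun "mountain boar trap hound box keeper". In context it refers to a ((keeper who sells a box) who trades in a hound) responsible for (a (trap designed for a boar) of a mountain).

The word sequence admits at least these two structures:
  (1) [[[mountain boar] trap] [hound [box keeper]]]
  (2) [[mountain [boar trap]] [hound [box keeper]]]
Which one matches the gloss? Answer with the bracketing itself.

The paraphrase's head is the "keeper" part ("hound box keeper"); its modifier is "mountain boar trap".
That top-level split, carried through the inner groups, gives [[mountain [boar trap]] [hound [box keeper]]].

[[mountain [boar trap]] [hound [box keeper]]]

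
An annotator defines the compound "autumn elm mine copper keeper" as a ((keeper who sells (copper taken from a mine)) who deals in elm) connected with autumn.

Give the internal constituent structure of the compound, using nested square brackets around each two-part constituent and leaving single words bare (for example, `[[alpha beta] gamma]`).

The outermost head in the paraphrase is "keeper" (specifically "elm mine copper keeper"), modified by "autumn".
Inside "elm mine copper keeper": head "keeper" (specifically "mine copper keeper"), modifier "elm".
Inside "mine copper keeper": head "keeper", modifier "mine copper".
Inside "mine copper": head "copper", modifier "mine".
So the structure is [autumn [elm [[mine copper] keeper]]].

[autumn [elm [[mine copper] keeper]]]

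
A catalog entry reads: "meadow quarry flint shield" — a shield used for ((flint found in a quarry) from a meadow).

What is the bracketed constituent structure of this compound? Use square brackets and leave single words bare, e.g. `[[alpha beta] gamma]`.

At the top level: head "shield"; modifier "meadow quarry flint".
"meadow quarry flint" → head "flint" (specifically "quarry flint"), modifier "meadow".
"quarry flint" → head "flint", modifier "quarry".
Assembled: [[meadow [quarry flint]] shield].

[[meadow [quarry flint]] shield]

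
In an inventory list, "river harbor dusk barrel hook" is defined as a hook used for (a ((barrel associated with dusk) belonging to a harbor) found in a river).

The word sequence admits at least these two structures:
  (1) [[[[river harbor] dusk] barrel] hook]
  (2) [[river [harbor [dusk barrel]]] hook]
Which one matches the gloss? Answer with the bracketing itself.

The paraphrase's head is the "hook" part ("hook"); its modifier is "river harbor dusk barrel".
That top-level split, carried through the inner groups, gives [[river [harbor [dusk barrel]]] hook].

[[river [harbor [dusk barrel]]] hook]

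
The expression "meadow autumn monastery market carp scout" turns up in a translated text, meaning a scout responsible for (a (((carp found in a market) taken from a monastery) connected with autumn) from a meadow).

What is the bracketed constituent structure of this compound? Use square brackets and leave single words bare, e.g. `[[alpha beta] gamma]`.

[[meadow [autumn [monastery [market carp]]]] scout]

Overall it is a kind of scout; the modifier is "meadow autumn monastery market carp".
Within "meadow autumn monastery market carp", the head is "carp" (specifically "autumn monastery market carp") and the modifier is "meadow".
Within "autumn monastery market carp", the head is "carp" (specifically "monastery market carp") and the modifier is "autumn".
Within "monastery market carp", the head is "carp" (specifically "market carp") and the modifier is "monastery".
Within "market carp", the head is "carp" and the modifier is "market".
So the structure is [[meadow [autumn [monastery [market carp]]]] scout].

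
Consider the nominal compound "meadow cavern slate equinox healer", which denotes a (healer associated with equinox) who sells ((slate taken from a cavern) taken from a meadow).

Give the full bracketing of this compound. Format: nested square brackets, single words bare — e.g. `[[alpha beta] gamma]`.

[[meadow [cavern slate]] [equinox healer]]

Whole compound: head "healer" (specifically "equinox healer"), modifier "meadow cavern slate".
"meadow cavern slate" → head "slate" (specifically "cavern slate"), modifier "meadow".
"cavern slate" → head "slate", modifier "cavern".
"equinox healer" → head "healer", modifier "equinox".
Assembled: [[meadow [cavern slate]] [equinox healer]].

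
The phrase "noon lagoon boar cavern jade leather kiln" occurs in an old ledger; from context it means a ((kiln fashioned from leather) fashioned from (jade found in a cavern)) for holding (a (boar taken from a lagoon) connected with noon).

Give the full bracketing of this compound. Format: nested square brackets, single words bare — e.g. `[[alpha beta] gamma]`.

[[noon [lagoon boar]] [[cavern jade] [leather kiln]]]

The outermost head in the paraphrase is "kiln" (specifically "cavern jade leather kiln"), modified by "noon lagoon boar".
Within "noon lagoon boar", the head is "boar" (specifically "lagoon boar") and the modifier is "noon".
Within "lagoon boar", the head is "boar" and the modifier is "lagoon".
Within "cavern jade leather kiln", the head is "kiln" (specifically "leather kiln") and the modifier is "cavern jade".
Within "cavern jade", the head is "jade" and the modifier is "cavern".
Within "leather kiln", the head is "kiln" and the modifier is "leather".
Assembled: [[noon [lagoon boar]] [[cavern jade] [leather kiln]]].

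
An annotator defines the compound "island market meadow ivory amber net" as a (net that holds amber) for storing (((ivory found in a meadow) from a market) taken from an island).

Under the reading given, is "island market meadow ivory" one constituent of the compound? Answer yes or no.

yes

The paraphrase groups the words so that "island market meadow ivory" is one unit: it corresponds to a single parenthesized sub-phrase.
The full structure is [[island [market [meadow ivory]]] [amber net]], in which [island market meadow ivory] is a constituent.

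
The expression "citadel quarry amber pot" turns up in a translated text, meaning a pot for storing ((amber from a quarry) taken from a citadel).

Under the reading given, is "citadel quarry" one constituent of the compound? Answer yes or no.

The top-level split is [citadel quarry amber] [pot]; the full structure is [[citadel [quarry amber]] pot].
"citadel quarry" straddles a constituent boundary, so it is not a single unit.

no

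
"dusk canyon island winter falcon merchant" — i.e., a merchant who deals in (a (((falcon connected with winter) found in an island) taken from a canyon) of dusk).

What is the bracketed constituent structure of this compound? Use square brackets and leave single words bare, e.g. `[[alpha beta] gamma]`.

[[dusk [canyon [island [winter falcon]]]] merchant]

The outermost head in the paraphrase is "merchant", modified by "dusk canyon island winter falcon".
Inside "dusk canyon island winter falcon": head "falcon" (specifically "canyon island winter falcon"), modifier "dusk".
Inside "canyon island winter falcon": head "falcon" (specifically "island winter falcon"), modifier "canyon".
Inside "island winter falcon": head "falcon" (specifically "winter falcon"), modifier "island".
Inside "winter falcon": head "falcon", modifier "winter".
Assembled: [[dusk [canyon [island [winter falcon]]]] merchant].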